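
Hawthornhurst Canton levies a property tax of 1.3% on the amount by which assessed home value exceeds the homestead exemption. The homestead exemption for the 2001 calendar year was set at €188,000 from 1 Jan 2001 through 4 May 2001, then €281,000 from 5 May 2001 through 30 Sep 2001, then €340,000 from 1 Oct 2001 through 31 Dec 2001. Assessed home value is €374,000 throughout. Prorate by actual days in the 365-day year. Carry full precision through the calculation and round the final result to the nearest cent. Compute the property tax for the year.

1 Jan – 4 May 2001: 124 days, exemption €188,000 → (€374,000 − €188,000) × 1.3% × 124/365 = €821.4575
5 May – 30 Sep 2001: 149 days, exemption €281,000 → (€374,000 − €281,000) × 1.3% × 149/365 = €493.5370
1 Oct – 31 Dec 2001: 92 days, exemption €340,000 → (€374,000 − €340,000) × 1.3% × 92/365 = €111.4082
Total = €1,426.4027

€1,426.40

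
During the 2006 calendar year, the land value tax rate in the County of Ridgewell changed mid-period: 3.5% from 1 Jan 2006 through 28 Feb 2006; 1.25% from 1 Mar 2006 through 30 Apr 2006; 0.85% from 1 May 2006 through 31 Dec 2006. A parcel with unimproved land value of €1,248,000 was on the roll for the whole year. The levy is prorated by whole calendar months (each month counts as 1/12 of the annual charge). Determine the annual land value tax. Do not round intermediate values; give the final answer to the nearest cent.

€16,952.00

1 Jan – 28 Feb 2006: 2 months at 3.5% → €1,248,000 × 3.5% × 2/12 = €7,280.0000
1 Mar – 30 Apr 2006: 2 months at 1.25% → €1,248,000 × 1.25% × 2/12 = €2,600.0000
1 May – 31 Dec 2006: 8 months at 0.85% → €1,248,000 × 0.85% × 8/12 = €7,072.0000
Total = €16,952.0000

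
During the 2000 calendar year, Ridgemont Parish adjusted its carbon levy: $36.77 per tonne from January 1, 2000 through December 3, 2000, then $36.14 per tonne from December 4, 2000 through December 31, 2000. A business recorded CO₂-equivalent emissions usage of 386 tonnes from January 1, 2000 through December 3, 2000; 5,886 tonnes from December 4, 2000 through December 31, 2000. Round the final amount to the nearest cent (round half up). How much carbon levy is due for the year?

$226,913.26

January 1 – December 3, 2000: 386 tonnes at $36.77/tonne → $14,193.22
December 4 – December 31, 2000: 5,886 tonnes at $36.14/tonne → $212,720.04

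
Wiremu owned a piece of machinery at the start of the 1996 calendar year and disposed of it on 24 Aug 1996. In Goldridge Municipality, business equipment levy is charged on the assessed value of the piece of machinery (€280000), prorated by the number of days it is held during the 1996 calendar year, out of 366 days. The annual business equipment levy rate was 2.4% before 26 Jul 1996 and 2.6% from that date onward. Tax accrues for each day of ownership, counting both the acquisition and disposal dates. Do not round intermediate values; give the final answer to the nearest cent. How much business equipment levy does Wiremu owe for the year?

€4397.38

1 Jan – 25 Jul 1996: 207 days at 2.4% → €280000 × 2.4% × 207/366 = €3800.6557
26 Jul – 24 Aug 1996: 30 days at 2.6% → €280000 × 2.6% × 30/366 = €596.7213
Total = €4397.3770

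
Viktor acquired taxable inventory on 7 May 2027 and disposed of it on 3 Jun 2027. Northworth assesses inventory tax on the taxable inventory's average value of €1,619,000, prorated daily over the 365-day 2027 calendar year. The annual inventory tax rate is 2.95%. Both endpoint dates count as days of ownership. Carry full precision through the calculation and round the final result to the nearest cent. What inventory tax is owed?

€3,663.82

Days held (7 May – 3 Jun 2027): 28 out of 365
Tax = €1,619,000 × 2.95% × 28/365 = €3,663.8192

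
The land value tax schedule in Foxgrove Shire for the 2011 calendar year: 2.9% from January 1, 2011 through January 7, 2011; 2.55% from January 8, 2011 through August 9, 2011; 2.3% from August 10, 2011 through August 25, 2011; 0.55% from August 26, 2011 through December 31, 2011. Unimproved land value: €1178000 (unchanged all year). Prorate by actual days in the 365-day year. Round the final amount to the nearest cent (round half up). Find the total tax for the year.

€21726.84

January 1 – January 7, 2011: 7 days at 2.9% → €1178000 × 2.9% × 7/365 = €655.1616
January 8 – August 9, 2011: 214 days at 2.55% → €1178000 × 2.55% × 214/365 = €17611.9068
August 10 – August 25, 2011: 16 days at 2.3% → €1178000 × 2.3% × 16/365 = €1187.6822
August 26 – December 31, 2011: 128 days at 0.55% → €1178000 × 0.55% × 128/365 = €2272.0877
Total = €21726.8384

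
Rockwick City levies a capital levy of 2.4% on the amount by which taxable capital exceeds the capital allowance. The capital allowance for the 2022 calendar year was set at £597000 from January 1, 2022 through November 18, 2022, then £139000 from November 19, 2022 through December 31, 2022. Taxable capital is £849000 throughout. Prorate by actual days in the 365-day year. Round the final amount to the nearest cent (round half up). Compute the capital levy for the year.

January 1 – November 18, 2022: 322 days, exemption £597000 → (£849000 − £597000) × 2.4% × 322/365 = £5335.4959
November 19 – December 31, 2022: 43 days, exemption £139000 → (£849000 − £139000) × 2.4% × 43/365 = £2007.4521
Total = £7342.9479

£7342.95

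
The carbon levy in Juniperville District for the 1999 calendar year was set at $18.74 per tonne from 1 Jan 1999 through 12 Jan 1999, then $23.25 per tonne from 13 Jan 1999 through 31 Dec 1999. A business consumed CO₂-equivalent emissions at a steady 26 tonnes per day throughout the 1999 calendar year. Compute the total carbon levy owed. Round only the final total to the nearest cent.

1 Jan – 12 Jan 1999: 12 days × 26 tonnes/day = 312 tonnes at $18.74/tonne → $5,846.88
13 Jan – 31 Dec 1999: 353 days × 26 tonnes/day = 9,178 tonnes at $23.25/tonne → $213,388.50

$219,235.38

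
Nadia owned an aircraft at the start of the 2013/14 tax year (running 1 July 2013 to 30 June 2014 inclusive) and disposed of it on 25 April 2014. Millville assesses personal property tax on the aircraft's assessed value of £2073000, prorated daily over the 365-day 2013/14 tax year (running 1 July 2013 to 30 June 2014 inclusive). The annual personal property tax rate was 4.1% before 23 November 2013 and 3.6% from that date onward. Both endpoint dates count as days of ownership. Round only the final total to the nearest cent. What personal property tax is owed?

1 July – 22 November 2013: 145 days at 4.1% → £2073000 × 4.1% × 145/365 = £33764.3425
23 November 2013 – 25 April 2014: 154 days at 3.6% → £2073000 × 3.6% × 154/365 = £31486.8822
Total = £65251.2247

£65251.22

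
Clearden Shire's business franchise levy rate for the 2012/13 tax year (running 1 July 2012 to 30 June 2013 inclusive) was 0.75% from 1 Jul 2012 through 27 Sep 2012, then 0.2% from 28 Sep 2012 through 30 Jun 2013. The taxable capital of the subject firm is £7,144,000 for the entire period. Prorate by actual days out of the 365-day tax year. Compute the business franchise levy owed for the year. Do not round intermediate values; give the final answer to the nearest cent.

1 Jul – 27 Sep 2012: 89 days at 0.75% → £7,144,000 × 0.75% × 89/365 = £13,064.7123
28 Sep 2012 – 30 Jun 2013: 276 days at 0.2% → £7,144,000 × 0.2% × 276/365 = £10,804.0767
Total = £23,868.7890

£23,868.79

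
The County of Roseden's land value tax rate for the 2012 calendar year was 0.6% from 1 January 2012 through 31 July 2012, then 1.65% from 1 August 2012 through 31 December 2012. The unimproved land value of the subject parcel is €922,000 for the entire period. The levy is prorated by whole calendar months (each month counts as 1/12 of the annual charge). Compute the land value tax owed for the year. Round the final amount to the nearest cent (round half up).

1 January – 31 July 2012: 7 months at 0.6% → €922,000 × 0.6% × 7/12 = €3,227.0000
1 August – 31 December 2012: 5 months at 1.65% → €922,000 × 1.65% × 5/12 = €6,338.7500
Total = €9,565.7500

€9,565.75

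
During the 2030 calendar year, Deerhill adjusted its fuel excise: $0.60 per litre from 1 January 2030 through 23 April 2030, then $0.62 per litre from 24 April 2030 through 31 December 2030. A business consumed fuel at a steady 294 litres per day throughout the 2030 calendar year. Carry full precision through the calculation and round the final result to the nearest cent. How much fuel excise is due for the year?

1 January – 23 April 2030: 113 days × 294 litres/day = 33,222 litres at $0.60/litre → $19,933.20
24 April – 31 December 2030: 252 days × 294 litres/day = 74,088 litres at $0.62/litre → $45,934.56

$65,867.76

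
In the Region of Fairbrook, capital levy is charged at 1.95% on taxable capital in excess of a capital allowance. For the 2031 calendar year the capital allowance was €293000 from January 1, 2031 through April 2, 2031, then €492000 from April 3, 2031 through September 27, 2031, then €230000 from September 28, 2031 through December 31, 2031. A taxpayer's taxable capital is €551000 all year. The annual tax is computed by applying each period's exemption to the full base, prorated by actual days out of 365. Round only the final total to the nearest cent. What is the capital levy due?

€3458.34

January 1 – April 2, 2031: 92 days, exemption €293000 → (€551000 − €293000) × 1.95% × 92/365 = €1268.0877
April 3 – September 27, 2031: 178 days, exemption €492000 → (€551000 − €492000) × 1.95% × 178/365 = €561.0658
September 28 – December 31, 2031: 95 days, exemption €230000 → (€551000 − €230000) × 1.95% × 95/365 = €1629.1849
Total = €3458.3384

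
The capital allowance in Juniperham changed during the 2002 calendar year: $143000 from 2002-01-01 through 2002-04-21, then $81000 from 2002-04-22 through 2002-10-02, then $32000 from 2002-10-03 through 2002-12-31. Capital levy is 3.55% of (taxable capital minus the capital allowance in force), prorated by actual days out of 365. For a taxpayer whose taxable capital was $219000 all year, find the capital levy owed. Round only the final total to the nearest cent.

2002-01-01 to 2002-04-21: 111 days, exemption $143000 → ($219000 − $143000) × 3.55% × 111/365 = $820.4877
2002-04-22 to 2002-10-02: 164 days, exemption $81000 → ($219000 − $81000) × 3.55% × 164/365 = $2201.1945
2002-10-03 to 2002-12-31: 90 days, exemption $32000 → ($219000 − $32000) × 3.55% × 90/365 = $1636.8904
Total = $4658.5726

$4658.57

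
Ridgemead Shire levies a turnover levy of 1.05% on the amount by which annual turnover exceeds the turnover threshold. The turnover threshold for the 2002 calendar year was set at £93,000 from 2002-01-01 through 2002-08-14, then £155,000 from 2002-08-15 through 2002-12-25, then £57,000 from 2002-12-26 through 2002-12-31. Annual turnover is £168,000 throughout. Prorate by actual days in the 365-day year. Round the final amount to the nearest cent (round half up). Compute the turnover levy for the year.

2002-01-01 to 2002-08-14: 226 days, exemption £93,000 → (£168,000 − £93,000) × 1.05% × 226/365 = £487.6027
2002-08-15 to 2002-12-25: 133 days, exemption £155,000 → (£168,000 − £155,000) × 1.05% × 133/365 = £49.7384
2002-12-26 to 2002-12-31: 6 days, exemption £57,000 → (£168,000 − £57,000) × 1.05% × 6/365 = £19.1589
Total = £556.5000

£556.50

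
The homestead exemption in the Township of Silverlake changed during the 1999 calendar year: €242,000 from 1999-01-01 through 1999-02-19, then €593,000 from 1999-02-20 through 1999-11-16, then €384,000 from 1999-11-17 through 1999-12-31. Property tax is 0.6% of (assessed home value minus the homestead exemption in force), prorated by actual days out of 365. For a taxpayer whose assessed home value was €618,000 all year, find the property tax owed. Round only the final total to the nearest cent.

1999-01-01 to 1999-02-19: 50 days, exemption €242,000 → (€618,000 − €242,000) × 0.6% × 50/365 = €309.0411
1999-02-20 to 1999-11-16: 270 days, exemption €593,000 → (€618,000 − €593,000) × 0.6% × 270/365 = €110.9589
1999-11-17 to 1999-12-31: 45 days, exemption €384,000 → (€618,000 − €384,000) × 0.6% × 45/365 = €173.0959
Total = €593.0959

€593.10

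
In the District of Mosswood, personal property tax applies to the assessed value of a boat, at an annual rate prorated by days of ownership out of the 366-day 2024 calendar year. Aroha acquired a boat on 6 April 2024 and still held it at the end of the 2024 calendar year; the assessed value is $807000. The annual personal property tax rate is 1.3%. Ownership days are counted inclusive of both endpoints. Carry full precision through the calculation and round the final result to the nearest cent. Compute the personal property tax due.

$7739.26

Days held (6 April – 31 December 2024): 270 out of 366
Tax = $807000 × 1.3% × 270/366 = $7739.2623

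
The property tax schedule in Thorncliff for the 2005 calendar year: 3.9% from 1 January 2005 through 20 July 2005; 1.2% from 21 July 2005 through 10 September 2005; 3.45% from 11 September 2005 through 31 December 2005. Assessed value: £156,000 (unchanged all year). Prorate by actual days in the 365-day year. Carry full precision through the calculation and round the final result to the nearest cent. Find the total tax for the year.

1 January – 20 July 2005: 201 days at 3.9% → £156,000 × 3.9% × 201/365 = £3,350.3671
21 July – 10 September 2005: 52 days at 1.2% → £156,000 × 1.2% × 52/365 = £266.6959
11 September – 31 December 2005: 112 days at 3.45% → £156,000 × 3.45% × 112/365 = £1,651.4630
Total = £5,268.5260

£5,268.53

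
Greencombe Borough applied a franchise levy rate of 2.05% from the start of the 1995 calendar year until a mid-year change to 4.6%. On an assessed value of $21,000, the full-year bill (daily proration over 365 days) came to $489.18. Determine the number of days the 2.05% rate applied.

Let d = days at the first rate; then 365 − d days at the second rate.
$21,000 × [2.05%·d + 4.6%·(365−d)] / 365 = $489.18
Solving gives d = 325, so the new rate took effect on 22 November 1995.

325 days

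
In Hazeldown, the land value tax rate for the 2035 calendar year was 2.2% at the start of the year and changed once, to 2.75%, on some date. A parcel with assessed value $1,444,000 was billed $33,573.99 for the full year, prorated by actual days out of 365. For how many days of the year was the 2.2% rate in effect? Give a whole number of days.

Let d = days at the first rate; then 365 − d days at the second rate.
$1,444,000 × [2.2%·d + 2.75%·(365−d)] / 365 = $33,573.99
Solving gives d = 282, so the new rate took effect on October 10, 2035.

282 days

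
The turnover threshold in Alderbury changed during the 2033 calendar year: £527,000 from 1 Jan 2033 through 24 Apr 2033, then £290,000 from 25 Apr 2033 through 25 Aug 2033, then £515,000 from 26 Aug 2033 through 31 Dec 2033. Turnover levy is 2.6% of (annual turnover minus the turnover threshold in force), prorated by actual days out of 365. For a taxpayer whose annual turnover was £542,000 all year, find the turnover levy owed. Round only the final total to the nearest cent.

£2,575.92

1 Jan – 24 Apr 2033: 114 days, exemption £527,000 → (£542,000 − £527,000) × 2.6% × 114/365 = £121.8082
25 Apr – 25 Aug 2033: 123 days, exemption £290,000 → (£542,000 − £290,000) × 2.6% × 123/365 = £2,207.9342
26 Aug – 31 Dec 2033: 128 days, exemption £515,000 → (£542,000 − £515,000) × 2.6% × 128/365 = £246.1808
Total = £2,575.9233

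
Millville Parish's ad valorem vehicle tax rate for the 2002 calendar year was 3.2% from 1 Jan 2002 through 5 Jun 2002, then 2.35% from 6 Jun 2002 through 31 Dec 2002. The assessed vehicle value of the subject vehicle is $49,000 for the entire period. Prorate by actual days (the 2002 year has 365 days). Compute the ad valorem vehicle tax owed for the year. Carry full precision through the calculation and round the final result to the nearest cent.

1 Jan – 5 Jun 2002: 156 days at 3.2% → $49,000 × 3.2% × 156/365 = $670.1589
6 Jun – 31 Dec 2002: 209 days at 2.35% → $49,000 × 2.35% × 209/365 = $659.3521
Total = $1,329.5110

$1,329.51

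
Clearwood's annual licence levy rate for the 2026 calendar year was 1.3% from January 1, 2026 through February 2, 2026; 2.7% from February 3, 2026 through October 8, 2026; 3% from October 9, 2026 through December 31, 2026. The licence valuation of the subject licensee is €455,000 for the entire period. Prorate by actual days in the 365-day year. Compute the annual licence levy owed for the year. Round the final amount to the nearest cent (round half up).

January 1 – February 2, 2026: 33 days at 1.3% → €455,000 × 1.3% × 33/365 = €534.7808
February 3 – October 8, 2026: 248 days at 2.7% → €455,000 × 2.7% × 248/365 = €8,347.0685
October 9 – December 31, 2026: 84 days at 3% → €455,000 × 3% × 84/365 = €3,141.3699
Total = €12,023.2192

€12,023.22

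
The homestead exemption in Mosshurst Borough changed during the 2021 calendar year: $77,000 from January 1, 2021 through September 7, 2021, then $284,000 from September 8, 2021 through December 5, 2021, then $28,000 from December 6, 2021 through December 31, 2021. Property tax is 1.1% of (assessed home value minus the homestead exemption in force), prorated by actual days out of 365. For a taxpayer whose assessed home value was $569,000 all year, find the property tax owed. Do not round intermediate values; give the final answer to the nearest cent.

January 1 – September 7, 2021: 250 days, exemption $77,000 → ($569,000 − $77,000) × 1.1% × 250/365 = $3,706.8493
September 8 – December 5, 2021: 89 days, exemption $284,000 → ($569,000 − $284,000) × 1.1% × 89/365 = $764.4247
December 6 – December 31, 2021: 26 days, exemption $28,000 → ($569,000 − $28,000) × 1.1% × 26/365 = $423.9068
Total = $4,895.1808

$4,895.18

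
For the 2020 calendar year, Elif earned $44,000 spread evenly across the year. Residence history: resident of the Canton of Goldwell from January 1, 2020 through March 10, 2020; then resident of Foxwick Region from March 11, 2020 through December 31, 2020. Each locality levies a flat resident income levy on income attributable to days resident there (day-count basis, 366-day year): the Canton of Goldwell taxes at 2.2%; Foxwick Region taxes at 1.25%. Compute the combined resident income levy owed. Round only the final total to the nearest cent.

$629.95

The Canton of Goldwell, January 1 – March 10, 2020: 70 days → $44,000 × 2.2% × 70/366 = $185.1366
Foxwick Region, March 11 – December 31, 2020: 296 days → $44,000 × 1.25% × 296/366 = $444.8087
Total = $629.9454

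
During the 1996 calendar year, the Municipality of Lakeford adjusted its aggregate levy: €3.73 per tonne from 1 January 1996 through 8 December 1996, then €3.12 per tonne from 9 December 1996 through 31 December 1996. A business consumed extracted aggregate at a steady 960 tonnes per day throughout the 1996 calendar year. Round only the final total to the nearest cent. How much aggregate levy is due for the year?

1 January – 8 December 1996: 343 days × 960 tonnes/day = 329,280 tonnes at €3.73/tonne → €1228214.40
9 December – 31 December 1996: 23 days × 960 tonnes/day = 22,080 tonnes at €3.12/tonne → €68889.60

€1297104.00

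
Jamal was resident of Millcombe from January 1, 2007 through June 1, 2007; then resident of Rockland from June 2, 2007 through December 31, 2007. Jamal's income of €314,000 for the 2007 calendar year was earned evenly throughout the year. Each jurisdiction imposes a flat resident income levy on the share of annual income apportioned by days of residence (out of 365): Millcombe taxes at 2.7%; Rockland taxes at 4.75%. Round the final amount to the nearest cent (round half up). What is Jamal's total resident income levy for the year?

Millcombe, January 1 – June 1, 2007: 152 days → €314,000 × 2.7% × 152/365 = €3,530.5644
Rockland, June 2 – December 31, 2007: 213 days → €314,000 × 4.75% × 213/365 = €8,703.8219
Total = €12,234.3863

€12,234.39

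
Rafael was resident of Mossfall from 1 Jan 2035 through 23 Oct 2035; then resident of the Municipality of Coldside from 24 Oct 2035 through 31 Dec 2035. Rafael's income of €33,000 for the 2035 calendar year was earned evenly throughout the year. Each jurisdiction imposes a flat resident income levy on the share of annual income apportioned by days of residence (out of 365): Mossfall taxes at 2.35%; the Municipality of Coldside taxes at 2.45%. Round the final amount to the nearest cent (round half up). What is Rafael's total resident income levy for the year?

€781.74

Mossfall, 1 Jan – 23 Oct 2035: 296 days → €33,000 × 2.35% × 296/365 = €628.8986
The Municipality of Coldside, 24 Oct – 31 Dec 2035: 69 days → €33,000 × 2.45% × 69/365 = €152.8397
Total = €781.7384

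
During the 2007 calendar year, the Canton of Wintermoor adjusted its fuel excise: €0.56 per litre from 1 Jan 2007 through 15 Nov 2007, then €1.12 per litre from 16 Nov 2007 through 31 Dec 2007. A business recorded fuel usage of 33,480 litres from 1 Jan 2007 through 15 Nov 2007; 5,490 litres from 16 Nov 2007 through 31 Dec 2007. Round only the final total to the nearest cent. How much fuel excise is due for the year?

€24,897.60

1 Jan – 15 Nov 2007: 33,480 litres at €0.56/litre → €18,748.80
16 Nov – 31 Dec 2007: 5,490 litres at €1.12/litre → €6,148.80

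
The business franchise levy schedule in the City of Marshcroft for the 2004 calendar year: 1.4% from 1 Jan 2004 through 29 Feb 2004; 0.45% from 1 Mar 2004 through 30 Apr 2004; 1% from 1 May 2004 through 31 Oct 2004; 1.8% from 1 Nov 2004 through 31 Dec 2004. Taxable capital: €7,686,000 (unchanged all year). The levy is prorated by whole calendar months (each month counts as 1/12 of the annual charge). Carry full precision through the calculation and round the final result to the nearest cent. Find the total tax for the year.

1 Jan – 29 Feb 2004: 2 months at 1.4% → €7,686,000 × 1.4% × 2/12 = €17,934.0000
1 Mar – 30 Apr 2004: 2 months at 0.45% → €7,686,000 × 0.45% × 2/12 = €5,764.5000
1 May – 31 Oct 2004: 6 months at 1% → €7,686,000 × 1% × 6/12 = €38,430.0000
1 Nov – 31 Dec 2004: 2 months at 1.8% → €7,686,000 × 1.8% × 2/12 = €23,058.0000
Total = €85,186.5000

€85,186.50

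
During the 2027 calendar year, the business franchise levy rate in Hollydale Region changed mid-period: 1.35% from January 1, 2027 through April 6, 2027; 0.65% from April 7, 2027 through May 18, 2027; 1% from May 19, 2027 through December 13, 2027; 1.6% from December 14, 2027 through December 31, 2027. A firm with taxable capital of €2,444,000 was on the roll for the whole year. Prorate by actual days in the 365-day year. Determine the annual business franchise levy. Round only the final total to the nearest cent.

€26,428.68

January 1 – April 6, 2027: 96 days at 1.35% → €2,444,000 × 1.35% × 96/365 = €8,677.8740
April 7 – May 18, 2027: 42 days at 0.65% → €2,444,000 × 0.65% × 42/365 = €1,827.9781
May 19 – December 13, 2027: 209 days at 1% → €2,444,000 × 1% × 209/365 = €13,994.4110
December 14 – December 31, 2027: 18 days at 1.6% → €2,444,000 × 1.6% × 18/365 = €1,928.4164
Total = €26,428.6795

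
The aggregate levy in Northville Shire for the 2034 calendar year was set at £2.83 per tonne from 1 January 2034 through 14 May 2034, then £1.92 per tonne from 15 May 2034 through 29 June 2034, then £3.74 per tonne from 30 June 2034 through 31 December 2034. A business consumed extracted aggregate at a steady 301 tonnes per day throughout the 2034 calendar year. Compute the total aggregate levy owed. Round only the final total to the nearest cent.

£348991.44

1 January – 14 May 2034: 134 days × 301 tonnes/day = 40,334 tonnes at £2.83/tonne → £114145.22
15 May – 29 June 2034: 46 days × 301 tonnes/day = 13,846 tonnes at £1.92/tonne → £26584.32
30 June – 31 December 2034: 185 days × 301 tonnes/day = 55,685 tonnes at £3.74/tonne → £208261.90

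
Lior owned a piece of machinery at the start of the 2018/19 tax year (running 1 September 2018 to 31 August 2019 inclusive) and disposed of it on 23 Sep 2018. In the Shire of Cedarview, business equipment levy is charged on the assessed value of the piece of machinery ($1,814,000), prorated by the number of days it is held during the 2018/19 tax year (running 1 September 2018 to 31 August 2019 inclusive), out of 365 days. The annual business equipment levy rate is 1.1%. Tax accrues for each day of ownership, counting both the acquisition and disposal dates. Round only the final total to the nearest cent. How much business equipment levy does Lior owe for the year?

Days held (1 Sep – 23 Sep 2018): 23 out of 365
Tax = $1,814,000 × 1.1% × 23/365 = $1,257.3753

$1,257.38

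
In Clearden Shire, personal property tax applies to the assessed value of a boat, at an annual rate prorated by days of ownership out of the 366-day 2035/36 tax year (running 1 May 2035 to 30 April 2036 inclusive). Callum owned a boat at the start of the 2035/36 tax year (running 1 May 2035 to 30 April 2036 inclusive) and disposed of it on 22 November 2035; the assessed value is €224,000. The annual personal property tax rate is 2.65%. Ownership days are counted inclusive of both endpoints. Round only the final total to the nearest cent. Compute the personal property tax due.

€3,341.03

Days held (1 May – 22 November 2035): 206 out of 366
Tax = €224,000 × 2.65% × 206/366 = €3,341.0273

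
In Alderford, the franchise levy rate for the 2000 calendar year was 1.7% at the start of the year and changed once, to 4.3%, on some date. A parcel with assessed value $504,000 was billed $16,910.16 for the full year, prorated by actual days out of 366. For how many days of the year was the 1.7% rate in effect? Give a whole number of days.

Let d = days at the first rate; then 366 − d days at the second rate.
$504,000 × [1.7%·d + 4.3%·(366−d)] / 366 = $16,910.16
Solving gives d = 133, so the new rate took effect on May 13, 2000.

133 days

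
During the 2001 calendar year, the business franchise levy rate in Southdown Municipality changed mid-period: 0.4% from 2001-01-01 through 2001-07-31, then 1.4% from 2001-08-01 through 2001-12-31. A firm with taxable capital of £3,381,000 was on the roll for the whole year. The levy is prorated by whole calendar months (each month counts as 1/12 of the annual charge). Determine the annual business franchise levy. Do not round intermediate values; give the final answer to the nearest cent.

2001-01-01 to 2001-07-31: 7 months at 0.4% → £3,381,000 × 0.4% × 7/12 = £7,889.0000
2001-08-01 to 2001-12-31: 5 months at 1.4% → £3,381,000 × 1.4% × 5/12 = £19,722.5000
Total = £27,611.5000

£27,611.50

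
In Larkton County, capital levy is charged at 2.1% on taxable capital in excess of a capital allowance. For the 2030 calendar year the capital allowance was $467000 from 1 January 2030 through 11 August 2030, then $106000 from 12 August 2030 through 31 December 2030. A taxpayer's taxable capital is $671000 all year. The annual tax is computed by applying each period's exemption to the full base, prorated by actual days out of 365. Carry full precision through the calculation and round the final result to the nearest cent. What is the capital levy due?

$7233.32

1 January – 11 August 2030: 223 days, exemption $467000 → ($671000 − $467000) × 2.1% × 223/365 = $2617.3479
12 August – 31 December 2030: 142 days, exemption $106000 → ($671000 − $106000) × 2.1% × 142/365 = $4615.9726
Total = $7233.3205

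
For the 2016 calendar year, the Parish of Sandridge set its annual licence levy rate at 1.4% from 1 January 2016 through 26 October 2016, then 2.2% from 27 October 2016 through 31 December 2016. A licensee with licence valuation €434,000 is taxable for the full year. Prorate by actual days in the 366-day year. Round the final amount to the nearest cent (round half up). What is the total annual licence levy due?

€6,702.10

1 January – 26 October 2016: 300 days at 1.4% → €434,000 × 1.4% × 300/366 = €4,980.3279
27 October – 31 December 2016: 66 days at 2.2% → €434,000 × 2.2% × 66/366 = €1,721.7705
Total = €6,702.0984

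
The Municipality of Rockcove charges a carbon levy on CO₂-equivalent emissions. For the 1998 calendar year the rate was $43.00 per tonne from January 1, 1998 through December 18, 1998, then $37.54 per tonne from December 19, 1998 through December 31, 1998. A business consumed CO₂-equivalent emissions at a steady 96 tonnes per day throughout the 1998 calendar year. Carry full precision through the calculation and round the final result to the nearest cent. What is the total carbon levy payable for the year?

January 1 – December 18, 1998: 352 days × 96 tonnes/day = 33,792 tonnes at $43.00/tonne → $1453056.00
December 19 – December 31, 1998: 13 days × 96 tonnes/day = 1,248 tonnes at $37.54/tonne → $46849.92

$1499905.92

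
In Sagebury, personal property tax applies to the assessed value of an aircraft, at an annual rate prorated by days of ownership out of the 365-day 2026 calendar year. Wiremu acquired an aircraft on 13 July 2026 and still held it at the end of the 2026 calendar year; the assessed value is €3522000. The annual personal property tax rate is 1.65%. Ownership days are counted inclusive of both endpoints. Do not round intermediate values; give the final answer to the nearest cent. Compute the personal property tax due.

Days held (13 July – 31 December 2026): 172 out of 365
Tax = €3522000 × 1.65% × 172/365 = €27384.7562

€27384.76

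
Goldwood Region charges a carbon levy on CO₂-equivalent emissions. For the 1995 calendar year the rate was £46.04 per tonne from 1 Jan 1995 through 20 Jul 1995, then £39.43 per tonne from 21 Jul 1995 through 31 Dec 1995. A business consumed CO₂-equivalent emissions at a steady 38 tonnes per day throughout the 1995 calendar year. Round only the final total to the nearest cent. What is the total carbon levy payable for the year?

1 Jan – 20 Jul 1995: 201 days × 38 tonnes/day = 7,638 tonnes at £46.04/tonne → £351,653.52
21 Jul – 31 Dec 1995: 164 days × 38 tonnes/day = 6,232 tonnes at £39.43/tonne → £245,727.76

£597,381.28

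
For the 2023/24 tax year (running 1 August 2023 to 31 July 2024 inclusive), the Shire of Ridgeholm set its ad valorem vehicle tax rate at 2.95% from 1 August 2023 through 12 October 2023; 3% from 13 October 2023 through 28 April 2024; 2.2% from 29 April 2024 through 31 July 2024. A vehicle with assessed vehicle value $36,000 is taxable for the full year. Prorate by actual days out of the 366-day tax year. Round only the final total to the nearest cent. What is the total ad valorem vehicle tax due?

1 August – 12 October 2023: 73 days at 2.95% → $36,000 × 2.95% × 73/366 = $211.8197
13 October 2023 – 28 April 2024: 199 days at 3% → $36,000 × 3% × 199/366 = $587.2131
29 April – 31 July 2024: 94 days at 2.2% → $36,000 × 2.2% × 94/366 = $203.4098
Total = $1,002.4426

$1,002.44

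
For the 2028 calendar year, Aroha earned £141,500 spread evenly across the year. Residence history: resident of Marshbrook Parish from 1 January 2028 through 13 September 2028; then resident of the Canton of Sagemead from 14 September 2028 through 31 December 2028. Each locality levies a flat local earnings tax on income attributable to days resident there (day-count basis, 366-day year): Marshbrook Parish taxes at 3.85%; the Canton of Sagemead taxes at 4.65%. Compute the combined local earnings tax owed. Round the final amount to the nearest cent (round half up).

Marshbrook Parish, 1 January – 13 September 2028: 257 days → £141,500 × 3.85% × 257/366 = £3,825.3327
The Canton of Sagemead, 14 September – 31 December 2028: 109 days → £141,500 × 4.65% × 109/366 = £1,959.5430
Total = £5,784.8757

£5,784.88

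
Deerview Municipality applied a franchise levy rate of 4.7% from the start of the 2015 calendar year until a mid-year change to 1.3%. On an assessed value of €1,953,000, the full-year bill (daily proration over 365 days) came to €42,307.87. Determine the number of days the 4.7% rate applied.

Let d = days at the first rate; then 365 − d days at the second rate.
€1,953,000 × [4.7%·d + 1.3%·(365−d)] / 365 = €42,307.87
Solving gives d = 93, so the new rate took effect on 4 April 2015.

93 days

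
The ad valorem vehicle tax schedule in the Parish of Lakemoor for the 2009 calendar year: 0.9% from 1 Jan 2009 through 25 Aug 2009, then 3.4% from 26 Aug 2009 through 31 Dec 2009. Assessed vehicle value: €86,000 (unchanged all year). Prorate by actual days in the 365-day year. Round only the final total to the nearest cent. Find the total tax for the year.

1 Jan – 25 Aug 2009: 237 days at 0.9% → €86,000 × 0.9% × 237/365 = €502.5699
26 Aug – 31 Dec 2009: 128 days at 3.4% → €86,000 × 3.4% × 128/365 = €1,025.4027
Total = €1,527.9726

€1,527.97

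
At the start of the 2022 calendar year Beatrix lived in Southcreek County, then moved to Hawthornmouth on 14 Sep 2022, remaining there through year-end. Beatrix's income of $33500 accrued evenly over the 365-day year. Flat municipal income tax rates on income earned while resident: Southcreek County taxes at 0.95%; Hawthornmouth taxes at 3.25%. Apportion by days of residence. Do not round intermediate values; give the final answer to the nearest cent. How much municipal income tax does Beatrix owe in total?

Southcreek County, 1 Jan – 13 Sep 2022: 256 days → $33500 × 0.95% × 256/365 = $223.2110
Hawthornmouth, 14 Sep – 31 Dec 2022: 109 days → $33500 × 3.25% × 109/365 = $325.1336
Total = $548.3445

$548.34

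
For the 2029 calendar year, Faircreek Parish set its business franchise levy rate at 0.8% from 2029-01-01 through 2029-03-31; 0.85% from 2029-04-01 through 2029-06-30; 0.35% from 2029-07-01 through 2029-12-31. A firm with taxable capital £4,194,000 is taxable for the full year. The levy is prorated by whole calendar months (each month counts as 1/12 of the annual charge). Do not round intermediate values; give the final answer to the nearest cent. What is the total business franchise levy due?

£24,639.75

2029-01-01 to 2029-03-31: 3 months at 0.8% → £4,194,000 × 0.8% × 3/12 = £8,388.0000
2029-04-01 to 2029-06-30: 3 months at 0.85% → £4,194,000 × 0.85% × 3/12 = £8,912.2500
2029-07-01 to 2029-12-31: 6 months at 0.35% → £4,194,000 × 0.35% × 6/12 = £7,339.5000
Total = £24,639.7500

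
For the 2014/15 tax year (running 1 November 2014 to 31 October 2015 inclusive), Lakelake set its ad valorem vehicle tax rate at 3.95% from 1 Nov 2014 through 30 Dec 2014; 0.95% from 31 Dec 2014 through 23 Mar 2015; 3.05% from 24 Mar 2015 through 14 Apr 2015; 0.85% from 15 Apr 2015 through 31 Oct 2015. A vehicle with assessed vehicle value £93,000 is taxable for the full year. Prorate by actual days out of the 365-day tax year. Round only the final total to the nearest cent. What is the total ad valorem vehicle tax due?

1 Nov – 30 Dec 2014: 60 days at 3.95% → £93,000 × 3.95% × 60/365 = £603.8630
31 Dec 2014 – 23 Mar 2015: 83 days at 0.95% → £93,000 × 0.95% × 83/365 = £200.9055
24 Mar – 14 Apr 2015: 22 days at 3.05% → £93,000 × 3.05% × 22/365 = £170.9671
15 Apr – 31 Oct 2015: 200 days at 0.85% → £93,000 × 0.85% × 200/365 = £433.1507
Total = £1,408.8863

£1,408.89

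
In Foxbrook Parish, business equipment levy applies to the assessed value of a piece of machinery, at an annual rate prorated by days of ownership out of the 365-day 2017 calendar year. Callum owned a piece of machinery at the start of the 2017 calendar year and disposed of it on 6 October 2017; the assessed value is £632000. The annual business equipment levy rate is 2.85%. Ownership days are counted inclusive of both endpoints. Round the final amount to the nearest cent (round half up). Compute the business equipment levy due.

£13768.08

Days held (1 January – 6 October 2017): 279 out of 365
Tax = £632000 × 2.85% × 279/365 = £13768.0767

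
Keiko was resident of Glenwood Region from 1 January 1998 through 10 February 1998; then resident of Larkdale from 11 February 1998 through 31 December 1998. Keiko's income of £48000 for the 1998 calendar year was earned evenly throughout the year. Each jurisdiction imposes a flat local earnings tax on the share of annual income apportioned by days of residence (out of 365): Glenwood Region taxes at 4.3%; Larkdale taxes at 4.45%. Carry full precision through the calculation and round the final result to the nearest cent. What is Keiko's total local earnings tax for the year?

£2127.91

Glenwood Region, 1 January – 10 February 1998: 41 days → £48000 × 4.3% × 41/365 = £231.8466
Larkdale, 11 February – 31 December 1998: 324 days → £48000 × 4.45% × 324/365 = £1896.0658
Total = £2127.9123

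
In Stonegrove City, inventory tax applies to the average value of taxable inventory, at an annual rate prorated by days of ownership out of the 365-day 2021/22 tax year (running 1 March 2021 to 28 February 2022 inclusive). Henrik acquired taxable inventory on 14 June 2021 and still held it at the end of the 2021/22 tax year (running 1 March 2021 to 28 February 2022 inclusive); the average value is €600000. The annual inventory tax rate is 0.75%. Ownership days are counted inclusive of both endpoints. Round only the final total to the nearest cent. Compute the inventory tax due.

€3205.48

Days held (14 June 2021 – 28 February 2022): 260 out of 365
Tax = €600000 × 0.75% × 260/365 = €3205.4795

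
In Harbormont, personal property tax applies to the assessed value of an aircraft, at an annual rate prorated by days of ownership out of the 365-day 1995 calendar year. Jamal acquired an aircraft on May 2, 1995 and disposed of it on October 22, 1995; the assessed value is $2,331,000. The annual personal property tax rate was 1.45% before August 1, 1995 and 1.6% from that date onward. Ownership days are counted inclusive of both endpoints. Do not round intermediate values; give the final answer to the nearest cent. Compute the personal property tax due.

May 2 – July 31, 1995: 91 days at 1.45% → $2,331,000 × 1.45% × 91/365 = $8,426.7247
August 1 – October 22, 1995: 83 days at 1.6% → $2,331,000 × 1.6% × 83/365 = $8,481.0082
Total = $16,907.7329

$16,907.73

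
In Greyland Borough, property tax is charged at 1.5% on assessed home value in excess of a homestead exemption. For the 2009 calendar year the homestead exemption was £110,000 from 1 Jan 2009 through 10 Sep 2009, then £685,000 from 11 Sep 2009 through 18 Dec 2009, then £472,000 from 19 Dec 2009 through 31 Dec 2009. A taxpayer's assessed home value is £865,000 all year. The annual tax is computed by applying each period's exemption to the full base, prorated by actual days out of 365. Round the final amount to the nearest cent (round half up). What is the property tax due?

1 Jan – 10 Sep 2009: 253 days, exemption £110,000 → (£865,000 − £110,000) × 1.5% × 253/365 = £7,849.9315
11 Sep – 18 Dec 2009: 99 days, exemption £685,000 → (£865,000 − £685,000) × 1.5% × 99/365 = £732.3288
19 Dec – 31 Dec 2009: 13 days, exemption £472,000 → (£865,000 − £472,000) × 1.5% × 13/365 = £209.9589
Total = £8,792.2192

£8,792.22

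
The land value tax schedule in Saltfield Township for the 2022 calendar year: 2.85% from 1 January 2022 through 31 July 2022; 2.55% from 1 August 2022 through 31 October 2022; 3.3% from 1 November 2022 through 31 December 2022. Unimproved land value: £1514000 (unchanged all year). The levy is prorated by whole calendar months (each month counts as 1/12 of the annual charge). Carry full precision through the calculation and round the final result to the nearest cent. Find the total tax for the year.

£43149.00

1 January – 31 July 2022: 7 months at 2.85% → £1514000 × 2.85% × 7/12 = £25170.2500
1 August – 31 October 2022: 3 months at 2.55% → £1514000 × 2.55% × 3/12 = £9651.7500
1 November – 31 December 2022: 2 months at 3.3% → £1514000 × 3.3% × 2/12 = £8327.0000
Total = £43149.0000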